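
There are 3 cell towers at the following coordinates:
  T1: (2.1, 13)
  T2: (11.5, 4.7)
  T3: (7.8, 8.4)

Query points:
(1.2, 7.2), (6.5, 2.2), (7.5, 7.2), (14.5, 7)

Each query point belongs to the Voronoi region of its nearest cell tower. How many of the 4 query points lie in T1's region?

1

(1.2, 7.2) — d² to each: T1:34.45, T2:112.34, T3:45 → nearest is T1
(6.5, 2.2) — d² to each: T1:136, T2:31.25, T3:40.13 → nearest is T2
(7.5, 7.2) — d² to each: T1:62.8, T2:22.25, T3:1.53 → nearest is T3
(14.5, 7) — d² to each: T1:189.76, T2:14.29, T3:46.85 → nearest is T2
1 of the 4 points has T1 as nearest.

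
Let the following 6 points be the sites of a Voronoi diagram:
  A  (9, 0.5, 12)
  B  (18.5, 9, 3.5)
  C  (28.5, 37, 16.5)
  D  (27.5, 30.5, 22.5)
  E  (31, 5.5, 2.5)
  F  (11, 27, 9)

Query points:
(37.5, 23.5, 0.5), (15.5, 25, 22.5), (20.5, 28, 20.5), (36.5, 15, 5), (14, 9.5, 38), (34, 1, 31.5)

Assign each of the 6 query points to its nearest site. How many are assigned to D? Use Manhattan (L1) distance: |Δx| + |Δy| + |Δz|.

2

(37.5, 23.5, 0.5) — d to each: A:63, B:36.5, C:38.5, D:39, E:26.5, F:38.5 → nearest is E
(15.5, 25, 22.5) — d to each: A:41.5, B:38, C:31, D:17.5, E:55, F:20 → nearest is D
(20.5, 28, 20.5) — d to each: A:47.5, B:38, C:21, D:11.5, E:51, F:22 → nearest is D
(36.5, 15, 5) — d to each: A:49, B:25.5, C:41.5, D:42, E:17.5, F:41.5 → nearest is E
(14, 9.5, 38) — d to each: A:40, B:39.5, C:63.5, D:50, E:56.5, F:49.5 → nearest is B
(34, 1, 31.5) — d to each: A:45, B:51.5, C:56.5, D:45, E:36.5, F:71.5 → nearest is E
2 of the 6 points have D as nearest.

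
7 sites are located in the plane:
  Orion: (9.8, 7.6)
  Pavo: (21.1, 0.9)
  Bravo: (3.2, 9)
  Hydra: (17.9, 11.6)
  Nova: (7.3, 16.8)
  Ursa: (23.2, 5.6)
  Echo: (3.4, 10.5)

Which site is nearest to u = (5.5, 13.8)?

Squared Euclidean distances:
d²(u, Orion) = 18.49 + 38.44 = 56.93
d²(u, Pavo) = 243.36 + 166.41 = 409.77
d²(u, Bravo) = 5.29 + 23.04 = 28.33
d²(u, Hydra) = 153.76 + 4.84 = 158.6
d²(u, Nova) = 3.24 + 9 = 12.24
d²(u, Ursa) = 313.29 + 67.24 = 380.53
d²(u, Echo) = 4.41 + 10.89 = 15.3
Nova is nearest.

Nova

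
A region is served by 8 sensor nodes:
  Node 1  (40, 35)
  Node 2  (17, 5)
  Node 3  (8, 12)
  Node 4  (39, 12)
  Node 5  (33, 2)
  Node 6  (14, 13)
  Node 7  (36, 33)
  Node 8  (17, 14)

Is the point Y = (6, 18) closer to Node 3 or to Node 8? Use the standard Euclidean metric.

Compare squared distances:
d²(Y, Node 3) = (6−8)² + (18−12)² = 4 + 36 = 40
d²(Y, Node 8) = (6−17)² + (18−14)² = 121 + 16 = 137
40 < 137, so Node 3 is closer.

Node 3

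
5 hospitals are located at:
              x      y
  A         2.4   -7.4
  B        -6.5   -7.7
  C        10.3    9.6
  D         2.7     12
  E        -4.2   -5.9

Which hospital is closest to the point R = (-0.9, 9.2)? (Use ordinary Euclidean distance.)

D

Squared Euclidean distances:
|RA|² = (-0.9−2.4)² + (9.2−(-7.4))² = 10.89 + 275.56 = 286.45
|RB|² = (-0.9−(-6.5))² + (9.2−(-7.7))² = 31.36 + 285.61 = 316.97
|RC|² = (-0.9−10.3)² + (9.2−9.6)² = 125.44 + 0.16 = 125.6
|RD|² = (-0.9−2.7)² + (9.2−12)² = 12.96 + 7.84 = 20.8
|RE|² = (-0.9−(-4.2))² + (9.2−(-5.9))² = 10.89 + 228.01 = 238.9
The smallest is to D, so R lies in the Voronoi region of D.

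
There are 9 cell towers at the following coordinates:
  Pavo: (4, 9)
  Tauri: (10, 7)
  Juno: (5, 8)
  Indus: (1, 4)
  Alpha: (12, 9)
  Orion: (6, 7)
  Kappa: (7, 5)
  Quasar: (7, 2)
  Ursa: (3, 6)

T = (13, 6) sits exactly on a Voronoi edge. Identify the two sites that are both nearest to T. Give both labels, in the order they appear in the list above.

Squared distances from T to each site:
d²(T, Pavo) = (13−4)² + (6−9)² = 81 + 9 = 90
d²(T, Tauri) = (13−10)² + (6−7)² = 9 + 1 = 10
d²(T, Juno) = (13−5)² + (6−8)² = 64 + 4 = 68
d²(T, Indus) = (13−1)² + (6−4)² = 144 + 4 = 148
d²(T, Alpha) = (13−12)² + (6−9)² = 1 + 9 = 10
d²(T, Orion) = (13−6)² + (6−7)² = 49 + 1 = 50
d²(T, Kappa) = (13−7)² + (6−5)² = 36 + 1 = 37
d²(T, Quasar) = (13−7)² + (6−2)² = 36 + 16 = 52
d²(T, Ursa) = (13−3)² + (6−6)² = 100 + 0 = 100
T is equidistant from Tauri and Alpha (both at squared distance 10), and every other site is strictly farther — so T lies on the Tauri–Alpha Voronoi edge.

Tauri and Alpha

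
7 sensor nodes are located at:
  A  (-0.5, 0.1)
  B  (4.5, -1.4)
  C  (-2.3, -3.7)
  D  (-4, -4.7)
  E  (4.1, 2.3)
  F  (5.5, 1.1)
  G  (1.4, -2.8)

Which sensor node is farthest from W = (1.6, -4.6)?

Compare squared distances (the ordering matches that of the actual distances):
|WA|² = (1.6−(-0.5))² + (-4.6−0.1)² = 4.41 + 22.09 = 26.5
|WB|² = (1.6−4.5)² + (-4.6−(-1.4))² = 8.41 + 10.24 = 18.65
|WC|² = (1.6−(-2.3))² + (-4.6−(-3.7))² = 15.21 + 0.81 = 16.02
|WD|² = (1.6−(-4))² + (-4.6−(-4.7))² = 31.36 + 0.01 = 31.37
|WE|² = (1.6−4.1)² + (-4.6−2.3)² = 6.25 + 47.61 = 53.86
|WF|² = (1.6−5.5)² + (-4.6−1.1)² = 15.21 + 32.49 = 47.7
|WG|² = (1.6−1.4)² + (-4.6−(-2.8))² = 0.04 + 3.24 = 3.28
The largest is to E.

E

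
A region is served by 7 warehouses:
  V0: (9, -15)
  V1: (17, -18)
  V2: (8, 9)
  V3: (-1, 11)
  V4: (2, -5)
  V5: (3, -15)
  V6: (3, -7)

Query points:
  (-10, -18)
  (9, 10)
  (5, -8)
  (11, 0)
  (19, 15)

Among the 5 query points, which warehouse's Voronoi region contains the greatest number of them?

V2

(-10, -18) — d² to each: V0:370, V1:729, V2:1053, V3:922, V4:313, V5:178, V6:290 → nearest is V5
(9, 10) — d² to each: V0:625, V1:848, V2:2, V3:101, V4:274, V5:661, V6:325 → nearest is V2
(5, -8) — d² to each: V0:65, V1:244, V2:298, V3:397, V4:18, V5:53, V6:5 → nearest is V6
(11, 0) — d² to each: V0:229, V1:360, V2:90, V3:265, V4:106, V5:289, V6:113 → nearest is V2
(19, 15) — d² to each: V0:1000, V1:1093, V2:157, V3:416, V4:689, V5:1156, V6:740 → nearest is V2
Tally — V2:3, V5:1, V6:1. V2 captures the most (3).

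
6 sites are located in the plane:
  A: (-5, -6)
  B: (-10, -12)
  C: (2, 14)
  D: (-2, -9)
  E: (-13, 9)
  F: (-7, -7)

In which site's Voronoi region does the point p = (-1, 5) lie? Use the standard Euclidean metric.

Since √ is increasing, it suffices to compare squared distances:
|pA|² = (-1−(-5))² + (5−(-6))² = 16 + 121 = 137
|pB|² = (-1−(-10))² + (5−(-12))² = 81 + 289 = 370
|pC|² = (-1−2)² + (5−14)² = 9 + 81 = 90
|pD|² = (-1−(-2))² + (5−(-9))² = 1 + 196 = 197
|pE|² = (-1−(-13))² + (5−9)² = 144 + 16 = 160
|pF|² = (-1−(-7))² + (5−(-7))² = 36 + 144 = 180
C is nearest.

C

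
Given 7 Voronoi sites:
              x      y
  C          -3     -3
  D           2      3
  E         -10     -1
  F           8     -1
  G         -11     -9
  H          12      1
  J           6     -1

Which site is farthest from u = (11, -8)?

E

Squared Euclidean distances:
|uC|² = 196 + 25 = 221
|uD|² = 81 + 121 = 202
|uE|² = 441 + 49 = 490
|uF|² = 9 + 49 = 58
|uG|² = 484 + 1 = 485
|uH|² = 1 + 81 = 82
|uJ|² = 25 + 49 = 74
The largest is to E.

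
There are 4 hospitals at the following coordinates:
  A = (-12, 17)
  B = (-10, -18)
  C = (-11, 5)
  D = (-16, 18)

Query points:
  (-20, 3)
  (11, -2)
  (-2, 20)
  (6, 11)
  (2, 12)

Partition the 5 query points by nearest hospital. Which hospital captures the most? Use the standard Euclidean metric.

(-20, 3) — d² to each: A:260, B:541, C:85, D:241 → nearest is C
(11, -2) — d² to each: A:890, B:697, C:533, D:1129 → nearest is C
(-2, 20) — d² to each: A:109, B:1508, C:306, D:200 → nearest is A
(6, 11) — d² to each: A:360, B:1097, C:325, D:533 → nearest is C
(2, 12) — d² to each: A:221, B:1044, C:218, D:360 → nearest is C
Tally — A:1, C:4. C captures the most (4).

C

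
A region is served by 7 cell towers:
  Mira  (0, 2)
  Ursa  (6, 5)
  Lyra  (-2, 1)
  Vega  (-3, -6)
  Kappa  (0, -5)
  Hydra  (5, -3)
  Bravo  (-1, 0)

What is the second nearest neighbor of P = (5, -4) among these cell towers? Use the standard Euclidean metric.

Compare squared distances (the ordering matches that of the actual distances):
d²(P, Mira) = (5−0)² + (-4−2)² = 25 + 36 = 61
d²(P, Ursa) = (5−6)² + (-4−5)² = 1 + 81 = 82
d²(P, Lyra) = (5−(-2))² + (-4−1)² = 49 + 25 = 74
d²(P, Vega) = (5−(-3))² + (-4−(-6))² = 64 + 4 = 68
d²(P, Kappa) = (5−0)² + (-4−(-5))² = 25 + 1 = 26
d²(P, Hydra) = (5−5)² + (-4−(-3))² = 0 + 1 = 1
d²(P, Bravo) = (5−(-1))² + (-4−0)² = 36 + 16 = 52
Sorted ascending: Hydra, Kappa, Bravo, … — the second-nearest is Kappa.

Kappa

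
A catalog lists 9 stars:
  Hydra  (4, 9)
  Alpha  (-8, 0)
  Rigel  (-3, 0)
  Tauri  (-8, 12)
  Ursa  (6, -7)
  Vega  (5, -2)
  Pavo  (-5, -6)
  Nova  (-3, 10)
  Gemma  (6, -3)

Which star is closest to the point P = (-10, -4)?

Since √ is increasing, it suffices to compare squared distances:
d²(P, Hydra) = (-10−4)² + (-4−9)² = 196 + 169 = 365
d²(P, Alpha) = (-10−(-8))² + (-4−0)² = 4 + 16 = 20
d²(P, Rigel) = (-10−(-3))² + (-4−0)² = 49 + 16 = 65
d²(P, Tauri) = (-10−(-8))² + (-4−12)² = 4 + 256 = 260
d²(P, Ursa) = (-10−6)² + (-4−(-7))² = 256 + 9 = 265
d²(P, Vega) = (-10−5)² + (-4−(-2))² = 225 + 4 = 229
d²(P, Pavo) = (-10−(-5))² + (-4−(-6))² = 25 + 4 = 29
d²(P, Nova) = (-10−(-3))² + (-4−10)² = 49 + 196 = 245
d²(P, Gemma) = (-10−6)² + (-4−(-3))² = 256 + 1 = 257
The smallest is to Alpha, so P lies in the Voronoi region of Alpha.

Alpha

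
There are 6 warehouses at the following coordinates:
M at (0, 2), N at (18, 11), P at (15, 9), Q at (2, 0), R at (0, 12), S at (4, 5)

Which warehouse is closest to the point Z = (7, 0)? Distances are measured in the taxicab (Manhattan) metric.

d(Z,M) = |7−0| + |0−2| = 7 + 2 = 9
d(Z,N) = |7−18| + |0−11| = 11 + 11 = 22
d(Z,P) = |7−15| + |0−9| = 8 + 9 = 17
d(Z,Q) = |7−2| + |0−0| = 5 + 0 = 5
d(Z,R) = |7−0| + |0−12| = 7 + 12 = 19
d(Z,S) = |7−4| + |0−5| = 3 + 5 = 8
Q is nearest.

Q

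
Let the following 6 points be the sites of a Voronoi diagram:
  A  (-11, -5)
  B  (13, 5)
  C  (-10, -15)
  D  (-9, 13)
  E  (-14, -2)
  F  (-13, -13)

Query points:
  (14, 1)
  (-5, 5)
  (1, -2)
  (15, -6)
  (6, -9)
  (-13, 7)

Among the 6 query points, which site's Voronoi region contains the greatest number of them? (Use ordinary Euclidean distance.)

(14, 1) — d² to each: A:661, B:17, C:832, D:673, E:793, F:925 → nearest is B
(-5, 5) — d² to each: A:136, B:324, C:425, D:80, E:130, F:388 → nearest is D
(1, -2) — d² to each: A:153, B:193, C:290, D:325, E:225, F:317 → nearest is A
(15, -6) — d² to each: A:677, B:125, C:706, D:937, E:857, F:833 → nearest is B
(6, -9) — d² to each: A:305, B:245, C:292, D:709, E:449, F:377 → nearest is B
(-13, 7) — d² to each: A:148, B:680, C:493, D:52, E:82, F:400 → nearest is D
Tally — A:1, B:3, D:2. B captures the most (3).

B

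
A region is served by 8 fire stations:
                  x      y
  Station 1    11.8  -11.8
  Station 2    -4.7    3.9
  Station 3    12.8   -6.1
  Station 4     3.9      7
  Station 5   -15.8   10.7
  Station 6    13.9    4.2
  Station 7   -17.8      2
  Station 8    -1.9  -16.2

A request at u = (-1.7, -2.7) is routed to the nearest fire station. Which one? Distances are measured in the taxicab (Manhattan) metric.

Station 2

d(u, Station 1) = 13.5 + 9.1 = 22.6
d(u, Station 2) = 3 + 6.6 = 9.6
d(u, Station 3) = 14.5 + 3.4 = 17.9
d(u, Station 4) = 5.6 + 9.7 = 15.3
d(u, Station 5) = 14.1 + 13.4 = 27.5
d(u, Station 6) = 15.6 + 6.9 = 22.5
d(u, Station 7) = 16.1 + 4.7 = 20.8
d(u, Station 8) = 0.2 + 13.5 = 13.7
The smallest is to Station 2, so u lies in the Voronoi region of Station 2.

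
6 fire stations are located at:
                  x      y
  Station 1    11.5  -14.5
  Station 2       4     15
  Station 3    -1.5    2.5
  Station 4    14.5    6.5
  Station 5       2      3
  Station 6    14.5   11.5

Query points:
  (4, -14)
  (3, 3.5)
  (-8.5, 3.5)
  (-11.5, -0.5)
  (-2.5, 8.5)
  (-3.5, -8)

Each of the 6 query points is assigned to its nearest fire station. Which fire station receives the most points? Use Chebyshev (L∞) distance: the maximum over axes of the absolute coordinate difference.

(4, -14) — d to each: Station 1:7.5, Station 2:29, Station 3:16.5, Station 4:20.5, Station 5:17, Station 6:25.5 → nearest is Station 1
(3, 3.5) — d to each: Station 1:18, Station 2:11.5, Station 3:4.5, Station 4:11.5, Station 5:1, Station 6:11.5 → nearest is Station 5
(-8.5, 3.5) — d to each: Station 1:20, Station 2:12.5, Station 3:7, Station 4:23, Station 5:10.5, Station 6:23 → nearest is Station 3
(-11.5, -0.5) — d to each: Station 1:23, Station 2:15.5, Station 3:10, Station 4:26, Station 5:13.5, Station 6:26 → nearest is Station 3
(-2.5, 8.5) — d to each: Station 1:23, Station 2:6.5, Station 3:6, Station 4:17, Station 5:5.5, Station 6:17 → nearest is Station 5
(-3.5, -8) — d to each: Station 1:15, Station 2:23, Station 3:10.5, Station 4:18, Station 5:11, Station 6:19.5 → nearest is Station 3
Tally — Station 1:1, Station 3:3, Station 5:2. Station 3 captures the most (3).

Station 3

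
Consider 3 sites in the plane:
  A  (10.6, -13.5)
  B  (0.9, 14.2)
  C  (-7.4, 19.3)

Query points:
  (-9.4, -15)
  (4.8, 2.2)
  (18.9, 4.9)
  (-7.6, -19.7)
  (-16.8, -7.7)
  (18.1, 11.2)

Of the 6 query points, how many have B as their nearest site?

(-9.4, -15) — d² to each: A:402.25, B:958.73, C:1180.49 → nearest is A
(4.8, 2.2) — d² to each: A:280.13, B:159.21, C:441.25 → nearest is B
(18.9, 4.9) — d² to each: A:407.45, B:410.49, C:899.05 → nearest is A
(-7.6, -19.7) — d² to each: A:369.68, B:1221.46, C:1521.04 → nearest is A
(-16.8, -7.7) — d² to each: A:784.4, B:792.9, C:817.36 → nearest is A
(18.1, 11.2) — d² to each: A:666.34, B:304.84, C:715.86 → nearest is B
2 of the 6 points have B as nearest.

2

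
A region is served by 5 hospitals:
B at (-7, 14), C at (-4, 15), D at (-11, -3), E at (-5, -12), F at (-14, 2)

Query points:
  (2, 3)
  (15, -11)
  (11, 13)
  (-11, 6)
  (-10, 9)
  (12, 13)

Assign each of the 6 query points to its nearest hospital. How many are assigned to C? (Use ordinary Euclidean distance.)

(2, 3) — d² to each: B:202, C:180, D:205, E:274, F:257 → nearest is C
(15, -11) — d² to each: B:1109, C:1037, D:740, E:401, F:1010 → nearest is E
(11, 13) — d² to each: B:325, C:229, D:740, E:881, F:746 → nearest is C
(-11, 6) — d² to each: B:80, C:130, D:81, E:360, F:25 → nearest is F
(-10, 9) — d² to each: B:34, C:72, D:145, E:466, F:65 → nearest is B
(12, 13) — d² to each: B:362, C:260, D:785, E:914, F:797 → nearest is C
3 of the 6 points have C as nearest.

3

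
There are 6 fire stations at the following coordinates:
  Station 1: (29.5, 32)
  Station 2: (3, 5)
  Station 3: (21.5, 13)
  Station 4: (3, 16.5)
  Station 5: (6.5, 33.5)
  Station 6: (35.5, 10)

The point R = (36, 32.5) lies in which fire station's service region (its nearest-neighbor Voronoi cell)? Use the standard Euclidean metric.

Compare squared distances (the ordering matches that of the actual distances):
d²(R, Station 1) = (36−29.5)² + (32.5−32)² = 42.25 + 0.25 = 42.5
d²(R, Station 2) = (36−3)² + (32.5−5)² = 1089 + 756.25 = 1845.25
d²(R, Station 3) = (36−21.5)² + (32.5−13)² = 210.25 + 380.25 = 590.5
d²(R, Station 4) = (36−3)² + (32.5−16.5)² = 1089 + 256 = 1345
d²(R, Station 5) = (36−6.5)² + (32.5−33.5)² = 870.25 + 1 = 871.25
d²(R, Station 6) = (36−35.5)² + (32.5−10)² = 0.25 + 506.25 = 506.5
Station 1 is nearest.

Station 1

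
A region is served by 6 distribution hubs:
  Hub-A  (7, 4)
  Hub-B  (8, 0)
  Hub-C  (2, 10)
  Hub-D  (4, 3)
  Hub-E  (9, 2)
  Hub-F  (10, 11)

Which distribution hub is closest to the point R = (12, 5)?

Squared Euclidean distances:
d²(R, Hub-A) = 25 + 1 = 26
d²(R, Hub-B) = 16 + 25 = 41
d²(R, Hub-C) = 100 + 25 = 125
d²(R, Hub-D) = 64 + 4 = 68
d²(R, Hub-E) = 9 + 9 = 18
d²(R, Hub-F) = 4 + 36 = 40
Hub-E is nearest.

Hub-E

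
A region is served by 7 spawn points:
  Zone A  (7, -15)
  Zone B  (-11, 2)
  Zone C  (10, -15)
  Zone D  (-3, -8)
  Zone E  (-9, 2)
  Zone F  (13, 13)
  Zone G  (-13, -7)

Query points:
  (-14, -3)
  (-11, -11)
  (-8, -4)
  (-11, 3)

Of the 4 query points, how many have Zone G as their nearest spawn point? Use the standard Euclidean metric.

3

(-14, -3) — d² to each: Zone A:585, Zone B:34, Zone C:720, Zone D:146, Zone E:50, Zone F:985, Zone G:17 → nearest is Zone G
(-11, -11) — d² to each: Zone A:340, Zone B:169, Zone C:457, Zone D:73, Zone E:173, Zone F:1152, Zone G:20 → nearest is Zone G
(-8, -4) — d² to each: Zone A:346, Zone B:45, Zone C:445, Zone D:41, Zone E:37, Zone F:730, Zone G:34 → nearest is Zone G
(-11, 3) — d² to each: Zone A:648, Zone B:1, Zone C:765, Zone D:185, Zone E:5, Zone F:676, Zone G:104 → nearest is Zone B
3 of the 4 points have Zone G as nearest.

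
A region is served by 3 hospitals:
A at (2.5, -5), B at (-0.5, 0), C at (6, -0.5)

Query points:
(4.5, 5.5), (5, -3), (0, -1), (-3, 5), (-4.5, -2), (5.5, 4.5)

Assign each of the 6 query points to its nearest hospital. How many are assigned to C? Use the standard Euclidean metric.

(4.5, 5.5) — d² to each: A:114.25, B:55.25, C:38.25 → nearest is C
(5, -3) — d² to each: A:10.25, B:39.25, C:7.25 → nearest is C
(0, -1) — d² to each: A:22.25, B:1.25, C:36.25 → nearest is B
(-3, 5) — d² to each: A:130.25, B:31.25, C:111.25 → nearest is B
(-4.5, -2) — d² to each: A:58, B:20, C:112.5 → nearest is B
(5.5, 4.5) — d² to each: A:99.25, B:56.25, C:25.25 → nearest is C
3 of the 6 points have C as nearest.

3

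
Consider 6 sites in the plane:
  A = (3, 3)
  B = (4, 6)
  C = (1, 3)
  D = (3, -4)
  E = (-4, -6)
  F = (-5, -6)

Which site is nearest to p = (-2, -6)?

E

Compare squared distances (the ordering matches that of the actual distances):
|pA|² = (-2−3)² + (-6−3)² = 25 + 81 = 106
|pB|² = (-2−4)² + (-6−6)² = 36 + 144 = 180
|pC|² = (-2−1)² + (-6−3)² = 9 + 81 = 90
|pD|² = (-2−3)² + (-6−(-4))² = 25 + 4 = 29
|pE|² = (-2−(-4))² + (-6−(-6))² = 4 + 0 = 4
|pF|² = (-2−(-5))² + (-6−(-6))² = 9 + 0 = 9
The smallest is to E, so p lies in the Voronoi region of E.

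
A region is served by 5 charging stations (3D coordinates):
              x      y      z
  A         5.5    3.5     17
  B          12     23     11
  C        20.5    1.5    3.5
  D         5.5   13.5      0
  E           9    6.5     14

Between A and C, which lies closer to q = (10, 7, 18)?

A

Compare squared distances:
|qA|² = (10−5.5)² + (7−3.5)² + (18−17)² = 20.25 + 12.25 + 1 = 33.5
|qC|² = (10−20.5)² + (7−1.5)² + (18−3.5)² = 110.25 + 30.25 + 210.25 = 350.75
33.5 < 350.75, so A is closer.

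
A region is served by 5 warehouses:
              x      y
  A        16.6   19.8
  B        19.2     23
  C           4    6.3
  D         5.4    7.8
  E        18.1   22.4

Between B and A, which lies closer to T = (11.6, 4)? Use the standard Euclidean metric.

Compare squared distances:
|TB|² = (11.6−19.2)² + (4−23)² = 57.76 + 361 = 418.76
|TA|² = (11.6−16.6)² + (4−19.8)² = 25 + 249.64 = 274.64
418.76 > 274.64, so A is closer.

A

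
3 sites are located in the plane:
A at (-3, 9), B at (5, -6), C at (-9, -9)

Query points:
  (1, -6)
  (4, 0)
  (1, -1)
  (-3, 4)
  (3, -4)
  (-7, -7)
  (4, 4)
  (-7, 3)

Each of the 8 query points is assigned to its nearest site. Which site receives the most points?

(1, -6) — d² to each: A:241, B:16, C:109 → nearest is B
(4, 0) — d² to each: A:130, B:37, C:250 → nearest is B
(1, -1) — d² to each: A:116, B:41, C:164 → nearest is B
(-3, 4) — d² to each: A:25, B:164, C:205 → nearest is A
(3, -4) — d² to each: A:205, B:8, C:169 → nearest is B
(-7, -7) — d² to each: A:272, B:145, C:8 → nearest is C
(4, 4) — d² to each: A:74, B:101, C:338 → nearest is A
(-7, 3) — d² to each: A:52, B:225, C:148 → nearest is A
Tally — A:3, B:4, C:1. B captures the most (4).

B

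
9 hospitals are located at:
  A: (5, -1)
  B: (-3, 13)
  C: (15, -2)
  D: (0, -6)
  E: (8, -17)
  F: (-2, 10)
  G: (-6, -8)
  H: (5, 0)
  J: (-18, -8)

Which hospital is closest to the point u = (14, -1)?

Since √ is increasing, it suffices to compare squared distances:
|uA|² = (14−5)² + (-1−(-1))² = 81 + 0 = 81
|uB|² = (14−(-3))² + (-1−13)² = 289 + 196 = 485
|uC|² = (14−15)² + (-1−(-2))² = 1 + 1 = 2
|uD|² = (14−0)² + (-1−(-6))² = 196 + 25 = 221
|uE|² = (14−8)² + (-1−(-17))² = 36 + 256 = 292
|uF|² = (14−(-2))² + (-1−10)² = 256 + 121 = 377
|uG|² = (14−(-6))² + (-1−(-8))² = 400 + 49 = 449
|uH|² = (14−5)² + (-1−0)² = 81 + 1 = 82
|uJ|² = (14−(-18))² + (-1−(-8))² = 1024 + 49 = 1073
C is nearest.

C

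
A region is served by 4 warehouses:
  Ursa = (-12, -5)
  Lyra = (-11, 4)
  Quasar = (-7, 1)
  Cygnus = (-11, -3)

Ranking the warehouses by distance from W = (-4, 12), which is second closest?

Squared Euclidean distances:
d²(W, Ursa) = (-4−(-12))² + (12−(-5))² = 64 + 289 = 353
d²(W, Lyra) = (-4−(-11))² + (12−4)² = 49 + 64 = 113
d²(W, Quasar) = (-4−(-7))² + (12−1)² = 9 + 121 = 130
d²(W, Cygnus) = (-4−(-11))² + (12−(-3))² = 49 + 225 = 274
Sorted ascending: Lyra, Quasar, Cygnus, … — the second-nearest is Quasar.

Quasar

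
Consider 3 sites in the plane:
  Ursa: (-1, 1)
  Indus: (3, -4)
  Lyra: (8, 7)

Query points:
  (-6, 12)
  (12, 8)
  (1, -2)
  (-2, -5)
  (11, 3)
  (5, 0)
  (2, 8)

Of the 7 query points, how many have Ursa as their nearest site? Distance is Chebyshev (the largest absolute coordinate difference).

(-6, 12) — d to each: Ursa:11, Indus:16, Lyra:14 → nearest is Ursa
(12, 8) — d to each: Ursa:13, Indus:12, Lyra:4 → nearest is Lyra
(1, -2) — d to each: Ursa:3, Indus:2, Lyra:9 → nearest is Indus
(-2, -5) — d to each: Ursa:6, Indus:5, Lyra:12 → nearest is Indus
(11, 3) — d to each: Ursa:12, Indus:8, Lyra:4 → nearest is Lyra
(5, 0) — d to each: Ursa:6, Indus:4, Lyra:7 → nearest is Indus
(2, 8) — d to each: Ursa:7, Indus:12, Lyra:6 → nearest is Lyra
1 of the 7 points has Ursa as nearest.

1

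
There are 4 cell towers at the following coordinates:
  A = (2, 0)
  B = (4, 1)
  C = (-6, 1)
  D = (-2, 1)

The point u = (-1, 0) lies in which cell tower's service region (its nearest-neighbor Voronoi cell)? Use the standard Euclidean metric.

D

Squared Euclidean distances:
|uA|² = (-1−2)² + (0−0)² = 9 + 0 = 9
|uB|² = (-1−4)² + (0−1)² = 25 + 1 = 26
|uC|² = (-1−(-6))² + (0−1)² = 25 + 1 = 26
|uD|² = (-1−(-2))² + (0−1)² = 1 + 1 = 2
Minimum is at D.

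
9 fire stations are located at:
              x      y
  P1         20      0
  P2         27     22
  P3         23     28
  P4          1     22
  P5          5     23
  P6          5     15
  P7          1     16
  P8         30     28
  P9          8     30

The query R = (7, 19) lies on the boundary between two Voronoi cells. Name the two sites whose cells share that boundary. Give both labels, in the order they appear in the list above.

Squared distances from R to each site:
|RP1|² = 169 + 361 = 530
|RP2|² = 400 + 9 = 409
|RP3|² = 256 + 81 = 337
|RP4|² = 36 + 9 = 45
|RP5|² = 4 + 16 = 20
|RP6|² = 4 + 16 = 20
|RP7|² = 36 + 9 = 45
|RP8|² = 529 + 81 = 610
|RP9|² = 1 + 121 = 122
R is equidistant from P5 and P6 (both at squared distance 20), and every other site is strictly farther — so R lies on the P5–P6 Voronoi edge.

P5 and P6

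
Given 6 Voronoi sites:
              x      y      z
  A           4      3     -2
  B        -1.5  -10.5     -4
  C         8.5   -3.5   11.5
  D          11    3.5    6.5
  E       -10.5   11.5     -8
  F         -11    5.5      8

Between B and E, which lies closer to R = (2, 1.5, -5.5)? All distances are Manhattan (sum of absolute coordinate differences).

B

d(R,B) = |2−(-1.5)| + |1.5−(-10.5)| + |-5.5−(-4)| = 3.5 + 12 + 1.5 = 17
d(R,E) = |2−(-10.5)| + |1.5−11.5| + |-5.5−(-8)| = 12.5 + 10 + 2.5 = 25
17 < 25, so B is closer.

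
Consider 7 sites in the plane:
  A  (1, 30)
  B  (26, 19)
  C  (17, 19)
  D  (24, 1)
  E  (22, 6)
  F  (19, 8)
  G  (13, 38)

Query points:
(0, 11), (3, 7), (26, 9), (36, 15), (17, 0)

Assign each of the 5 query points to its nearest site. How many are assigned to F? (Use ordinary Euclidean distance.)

1

(0, 11) — d² to each: A:362, B:740, C:353, D:676, E:509, F:370, G:898 → nearest is C
(3, 7) — d² to each: A:533, B:673, C:340, D:477, E:362, F:257, G:1061 → nearest is F
(26, 9) — d² to each: A:1066, B:100, C:181, D:68, E:25, F:50, G:1010 → nearest is E
(36, 15) — d² to each: A:1450, B:116, C:377, D:340, E:277, F:338, G:1058 → nearest is B
(17, 0) — d² to each: A:1156, B:442, C:361, D:50, E:61, F:68, G:1460 → nearest is D
1 of the 5 points has F as nearest.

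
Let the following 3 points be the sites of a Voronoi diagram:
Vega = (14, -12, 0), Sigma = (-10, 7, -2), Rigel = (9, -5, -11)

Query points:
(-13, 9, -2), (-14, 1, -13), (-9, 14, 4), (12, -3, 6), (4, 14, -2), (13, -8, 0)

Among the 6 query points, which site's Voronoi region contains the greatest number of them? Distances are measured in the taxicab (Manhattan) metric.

(-13, 9, -2) — d to each: Vega:50, Sigma:5, Rigel:45 → nearest is Sigma
(-14, 1, -13) — d to each: Vega:54, Sigma:21, Rigel:31 → nearest is Sigma
(-9, 14, 4) — d to each: Vega:53, Sigma:14, Rigel:52 → nearest is Sigma
(12, -3, 6) — d to each: Vega:17, Sigma:40, Rigel:22 → nearest is Vega
(4, 14, -2) — d to each: Vega:38, Sigma:21, Rigel:33 → nearest is Sigma
(13, -8, 0) — d to each: Vega:5, Sigma:40, Rigel:18 → nearest is Vega
Tally — Vega:2, Sigma:4. Sigma captures the most (4).

Sigma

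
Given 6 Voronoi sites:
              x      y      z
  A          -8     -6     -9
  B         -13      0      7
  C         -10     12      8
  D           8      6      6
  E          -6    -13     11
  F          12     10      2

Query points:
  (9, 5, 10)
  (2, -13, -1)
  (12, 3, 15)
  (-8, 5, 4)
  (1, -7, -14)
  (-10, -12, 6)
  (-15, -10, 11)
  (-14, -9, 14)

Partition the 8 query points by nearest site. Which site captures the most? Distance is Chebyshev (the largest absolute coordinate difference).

E

(9, 5, 10) — d to each: A:19, B:22, C:19, D:4, E:18, F:8 → nearest is D
(2, -13, -1) — d to each: A:10, B:15, C:25, D:19, E:12, F:23 → nearest is A
(12, 3, 15) — d to each: A:24, B:25, C:22, D:9, E:18, F:13 → nearest is D
(-8, 5, 4) — d to each: A:13, B:5, C:7, D:16, E:18, F:20 → nearest is B
(1, -7, -14) — d to each: A:9, B:21, C:22, D:20, E:25, F:17 → nearest is A
(-10, -12, 6) — d to each: A:15, B:12, C:24, D:18, E:5, F:22 → nearest is E
(-15, -10, 11) — d to each: A:20, B:10, C:22, D:23, E:9, F:27 → nearest is E
(-14, -9, 14) — d to each: A:23, B:9, C:21, D:22, E:8, F:26 → nearest is E
Tally — A:2, B:1, D:2, E:3. E captures the most (3).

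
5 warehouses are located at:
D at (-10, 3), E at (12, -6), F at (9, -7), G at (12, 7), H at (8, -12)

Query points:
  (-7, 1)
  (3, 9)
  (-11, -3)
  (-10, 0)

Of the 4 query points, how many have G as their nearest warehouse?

(-7, 1) — d² to each: D:13, E:410, F:320, G:397, H:394 → nearest is D
(3, 9) — d² to each: D:205, E:306, F:292, G:85, H:466 → nearest is G
(-11, -3) — d² to each: D:37, E:538, F:416, G:629, H:442 → nearest is D
(-10, 0) — d² to each: D:9, E:520, F:410, G:533, H:468 → nearest is D
1 of the 4 points has G as nearest.

1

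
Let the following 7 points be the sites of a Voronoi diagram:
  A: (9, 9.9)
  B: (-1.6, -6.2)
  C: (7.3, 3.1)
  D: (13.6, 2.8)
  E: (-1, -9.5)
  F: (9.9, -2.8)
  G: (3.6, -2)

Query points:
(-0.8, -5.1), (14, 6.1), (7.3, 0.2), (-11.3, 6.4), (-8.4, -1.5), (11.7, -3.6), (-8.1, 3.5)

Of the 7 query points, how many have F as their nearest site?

1

(-0.8, -5.1) — d² to each: A:321.04, B:1.85, C:132.85, D:269.77, E:19.4, F:119.78, G:28.97 → nearest is B
(14, 6.1) — d² to each: A:39.44, B:394.65, C:53.89, D:11.05, E:468.36, F:96.02, G:173.77 → nearest is D
(7.3, 0.2) — d² to each: A:96.98, B:120.17, C:8.41, D:46.45, E:162.98, F:15.76, G:18.53 → nearest is C
(-11.3, 6.4) — d² to each: A:424.34, B:252.85, C:356.85, D:632.97, E:358.9, F:534.08, G:292.57 → nearest is B
(-8.4, -1.5) — d² to each: A:432.72, B:68.33, C:267.65, D:502.49, E:118.76, F:336.58, G:144.25 → nearest is B
(11.7, -3.6) — d² to each: A:189.54, B:183.65, C:64.25, D:44.57, E:196.1, F:3.88, G:68.17 → nearest is F
(-8.1, 3.5) — d² to each: A:333.37, B:136.34, C:237.32, D:471.38, E:219.41, F:363.69, G:167.14 → nearest is B
1 of the 7 points has F as nearest.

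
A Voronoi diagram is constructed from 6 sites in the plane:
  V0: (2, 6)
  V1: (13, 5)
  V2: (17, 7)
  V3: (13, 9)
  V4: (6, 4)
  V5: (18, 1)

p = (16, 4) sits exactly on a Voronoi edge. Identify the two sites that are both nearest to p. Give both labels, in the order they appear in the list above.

Squared distances from p to each site:
|pV0|² = (16−2)² + (4−6)² = 196 + 4 = 200
|pV1|² = (16−13)² + (4−5)² = 9 + 1 = 10
|pV2|² = (16−17)² + (4−7)² = 1 + 9 = 10
|pV3|² = (16−13)² + (4−9)² = 9 + 25 = 34
|pV4|² = (16−6)² + (4−4)² = 100 + 0 = 100
|pV5|² = (16−18)² + (4−1)² = 4 + 9 = 13
p is equidistant from V1 and V2 (both at squared distance 10), and every other site is strictly farther — so p lies on the V1–V2 Voronoi edge.

V1 and V2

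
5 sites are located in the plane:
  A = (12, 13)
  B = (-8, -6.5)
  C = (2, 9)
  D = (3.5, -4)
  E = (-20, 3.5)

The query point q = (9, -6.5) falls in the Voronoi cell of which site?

Squared Euclidean distances:
|qA|² = (9−12)² + (-6.5−13)² = 9 + 380.25 = 389.25
|qB|² = (9−(-8))² + (-6.5−(-6.5))² = 289 + 0 = 289
|qC|² = (9−2)² + (-6.5−9)² = 49 + 240.25 = 289.25
|qD|² = (9−3.5)² + (-6.5−(-4))² = 30.25 + 6.25 = 36.5
|qE|² = (9−(-20))² + (-6.5−3.5)² = 841 + 100 = 941
The smallest is to D, so q lies in the Voronoi region of D.

D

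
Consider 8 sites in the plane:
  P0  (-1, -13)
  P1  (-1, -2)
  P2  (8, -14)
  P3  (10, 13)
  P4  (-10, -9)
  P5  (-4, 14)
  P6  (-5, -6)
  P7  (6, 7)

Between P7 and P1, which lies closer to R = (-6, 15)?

P7

Compare squared distances:
|RP7|² = (-6−6)² + (15−7)² = 144 + 64 = 208
|RP1|² = (-6−(-1))² + (15−(-2))² = 25 + 289 = 314
208 < 314, so P7 is closer.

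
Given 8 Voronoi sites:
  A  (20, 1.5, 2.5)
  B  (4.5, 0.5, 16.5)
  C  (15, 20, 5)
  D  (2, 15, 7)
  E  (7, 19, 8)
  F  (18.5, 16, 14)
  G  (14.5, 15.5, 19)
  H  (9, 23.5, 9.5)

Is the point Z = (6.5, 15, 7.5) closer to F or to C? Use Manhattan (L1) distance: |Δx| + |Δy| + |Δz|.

C

d(Z,F) = |6.5−18.5| + |15−16| + |7.5−14| = 12 + 1 + 6.5 = 19.5
d(Z,C) = |6.5−15| + |15−20| + |7.5−5| = 8.5 + 5 + 2.5 = 16
19.5 > 16, so C is closer.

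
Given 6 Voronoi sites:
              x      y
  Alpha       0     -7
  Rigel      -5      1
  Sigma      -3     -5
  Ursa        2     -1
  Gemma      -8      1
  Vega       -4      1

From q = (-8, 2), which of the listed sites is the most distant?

Compare squared distances (the ordering matches that of the actual distances):
d²(q, Alpha) = (-8−0)² + (2−(-7))² = 64 + 81 = 145
d²(q, Rigel) = (-8−(-5))² + (2−1)² = 9 + 1 = 10
d²(q, Sigma) = (-8−(-3))² + (2−(-5))² = 25 + 49 = 74
d²(q, Ursa) = (-8−2)² + (2−(-1))² = 100 + 9 = 109
d²(q, Gemma) = (-8−(-8))² + (2−1)² = 0 + 1 = 1
d²(q, Vega) = (-8−(-4))² + (2−1)² = 16 + 1 = 17
The largest is to Alpha.

Alpha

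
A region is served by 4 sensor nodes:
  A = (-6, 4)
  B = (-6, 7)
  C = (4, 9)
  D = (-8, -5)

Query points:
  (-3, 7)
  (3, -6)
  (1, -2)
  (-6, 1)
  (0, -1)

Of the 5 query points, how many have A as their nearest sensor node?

3

(-3, 7) — d² to each: A:18, B:9, C:53, D:169 → nearest is B
(3, -6) — d² to each: A:181, B:250, C:226, D:122 → nearest is D
(1, -2) — d² to each: A:85, B:130, C:130, D:90 → nearest is A
(-6, 1) — d² to each: A:9, B:36, C:164, D:40 → nearest is A
(0, -1) — d² to each: A:61, B:100, C:116, D:80 → nearest is A
3 of the 5 points have A as nearest.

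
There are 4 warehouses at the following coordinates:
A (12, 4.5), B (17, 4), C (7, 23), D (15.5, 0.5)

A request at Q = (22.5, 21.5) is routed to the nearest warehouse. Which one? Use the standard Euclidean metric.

C

Compare squared distances (the ordering matches that of the actual distances):
|QA|² = (22.5−12)² + (21.5−4.5)² = 110.25 + 289 = 399.25
|QB|² = (22.5−17)² + (21.5−4)² = 30.25 + 306.25 = 336.5
|QC|² = (22.5−7)² + (21.5−23)² = 240.25 + 2.25 = 242.5
|QD|² = (22.5−15.5)² + (21.5−0.5)² = 49 + 441 = 490
Minimum is at C.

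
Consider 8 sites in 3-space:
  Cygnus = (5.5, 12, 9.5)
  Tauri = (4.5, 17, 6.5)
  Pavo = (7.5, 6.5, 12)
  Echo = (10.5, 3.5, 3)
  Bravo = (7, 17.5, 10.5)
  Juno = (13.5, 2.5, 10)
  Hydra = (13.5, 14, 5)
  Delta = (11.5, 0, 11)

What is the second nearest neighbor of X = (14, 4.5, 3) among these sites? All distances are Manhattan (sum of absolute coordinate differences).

d(X, Cygnus) = |14−5.5| + |4.5−12| + |3−9.5| = 8.5 + 7.5 + 6.5 = 22.5
d(X, Tauri) = |14−4.5| + |4.5−17| + |3−6.5| = 9.5 + 12.5 + 3.5 = 25.5
d(X, Pavo) = |14−7.5| + |4.5−6.5| + |3−12| = 6.5 + 2 + 9 = 17.5
d(X, Echo) = |14−10.5| + |4.5−3.5| + |3−3| = 3.5 + 1 + 0 = 4.5
d(X, Bravo) = |14−7| + |4.5−17.5| + |3−10.5| = 7 + 13 + 7.5 = 27.5
d(X, Juno) = |14−13.5| + |4.5−2.5| + |3−10| = 0.5 + 2 + 7 = 9.5
d(X, Hydra) = |14−13.5| + |4.5−14| + |3−5| = 0.5 + 9.5 + 2 = 12
d(X, Delta) = |14−11.5| + |4.5−0| + |3−11| = 2.5 + 4.5 + 8 = 15
Sorted ascending: Echo, Juno, Hydra, … — the second-nearest is Juno.

Juno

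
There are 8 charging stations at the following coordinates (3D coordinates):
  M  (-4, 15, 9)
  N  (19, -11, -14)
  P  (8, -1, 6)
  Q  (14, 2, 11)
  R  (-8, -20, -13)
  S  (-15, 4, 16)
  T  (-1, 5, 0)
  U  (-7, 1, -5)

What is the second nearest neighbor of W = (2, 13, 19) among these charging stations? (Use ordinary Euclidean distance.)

Q

Since √ is increasing, it suffices to compare squared distances:
|WM|² = 36 + 4 + 100 = 140
|WN|² = 289 + 576 + 1089 = 1954
|WP|² = 36 + 196 + 169 = 401
|WQ|² = 144 + 121 + 64 = 329
|WR|² = 100 + 1089 + 1024 = 2213
|WS|² = 289 + 81 + 9 = 379
|WT|² = 9 + 64 + 361 = 434
|WU|² = 81 + 144 + 576 = 801
Sorted ascending: M, Q, S, … — the second-nearest is Q.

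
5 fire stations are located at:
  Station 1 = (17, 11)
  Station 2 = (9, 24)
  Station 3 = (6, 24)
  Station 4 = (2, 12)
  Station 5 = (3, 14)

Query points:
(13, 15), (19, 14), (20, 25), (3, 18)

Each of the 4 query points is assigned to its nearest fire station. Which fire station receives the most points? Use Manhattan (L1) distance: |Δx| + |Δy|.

(13, 15) — d to each: Station 1:8, Station 2:13, Station 3:16, Station 4:14, Station 5:11 → nearest is Station 1
(19, 14) — d to each: Station 1:5, Station 2:20, Station 3:23, Station 4:19, Station 5:16 → nearest is Station 1
(20, 25) — d to each: Station 1:17, Station 2:12, Station 3:15, Station 4:31, Station 5:28 → nearest is Station 2
(3, 18) — d to each: Station 1:21, Station 2:12, Station 3:9, Station 4:7, Station 5:4 → nearest is Station 5
Tally — Station 1:2, Station 2:1, Station 5:1. Station 1 captures the most (2).

Station 1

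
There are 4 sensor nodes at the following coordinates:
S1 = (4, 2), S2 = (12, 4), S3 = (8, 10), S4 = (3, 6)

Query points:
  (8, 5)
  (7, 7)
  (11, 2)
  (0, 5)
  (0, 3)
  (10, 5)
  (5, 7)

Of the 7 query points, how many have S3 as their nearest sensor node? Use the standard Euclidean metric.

1

(8, 5) — d² to each: S1:25, S2:17, S3:25, S4:26 → nearest is S2
(7, 7) — d² to each: S1:34, S2:34, S3:10, S4:17 → nearest is S3
(11, 2) — d² to each: S1:49, S2:5, S3:73, S4:80 → nearest is S2
(0, 5) — d² to each: S1:25, S2:145, S3:89, S4:10 → nearest is S4
(0, 3) — d² to each: S1:17, S2:145, S3:113, S4:18 → nearest is S1
(10, 5) — d² to each: S1:45, S2:5, S3:29, S4:50 → nearest is S2
(5, 7) — d² to each: S1:26, S2:58, S3:18, S4:5 → nearest is S4
1 of the 7 points has S3 as nearest.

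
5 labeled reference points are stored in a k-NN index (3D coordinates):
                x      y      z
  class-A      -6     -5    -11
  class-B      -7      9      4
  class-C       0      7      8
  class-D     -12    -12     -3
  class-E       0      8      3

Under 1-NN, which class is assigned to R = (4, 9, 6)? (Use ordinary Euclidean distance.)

Compare squared distances (the ordering matches that of the actual distances):
d²(R, class-A) = (4−(-6))² + (9−(-5))² + (6−(-11))² = 100 + 196 + 289 = 585
d²(R, class-B) = (4−(-7))² + (9−9)² + (6−4)² = 121 + 0 + 4 = 125
d²(R, class-C) = (4−0)² + (9−7)² + (6−8)² = 16 + 4 + 4 = 24
d²(R, class-D) = (4−(-12))² + (9−(-12))² + (6−(-3))² = 256 + 441 + 81 = 778
d²(R, class-E) = (4−0)² + (9−8)² + (6−3)² = 16 + 1 + 9 = 26
class-C is nearest.

class-C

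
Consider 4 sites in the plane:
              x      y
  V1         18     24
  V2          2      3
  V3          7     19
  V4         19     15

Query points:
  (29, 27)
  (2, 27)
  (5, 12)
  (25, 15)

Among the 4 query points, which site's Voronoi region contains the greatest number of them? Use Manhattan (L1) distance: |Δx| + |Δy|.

V3

(29, 27) — d to each: V1:14, V2:51, V3:30, V4:22 → nearest is V1
(2, 27) — d to each: V1:19, V2:24, V3:13, V4:29 → nearest is V3
(5, 12) — d to each: V1:25, V2:12, V3:9, V4:17 → nearest is V3
(25, 15) — d to each: V1:16, V2:35, V3:22, V4:6 → nearest is V4
Tally — V1:1, V3:2, V4:1. V3 captures the most (2).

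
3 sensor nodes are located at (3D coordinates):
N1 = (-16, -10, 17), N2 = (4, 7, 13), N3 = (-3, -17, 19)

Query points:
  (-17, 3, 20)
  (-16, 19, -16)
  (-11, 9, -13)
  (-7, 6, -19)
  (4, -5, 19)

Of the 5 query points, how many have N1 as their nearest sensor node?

(-17, 3, 20) — d² to each: N1:179, N2:506, N3:597 → nearest is N1
(-16, 19, -16) — d² to each: N1:1930, N2:1385, N3:2690 → nearest is N2
(-11, 9, -13) — d² to each: N1:1286, N2:905, N3:1764 → nearest is N2
(-7, 6, -19) — d² to each: N1:1633, N2:1146, N3:1989 → nearest is N2
(4, -5, 19) — d² to each: N1:429, N2:180, N3:193 → nearest is N2
1 of the 5 points has N1 as nearest.

1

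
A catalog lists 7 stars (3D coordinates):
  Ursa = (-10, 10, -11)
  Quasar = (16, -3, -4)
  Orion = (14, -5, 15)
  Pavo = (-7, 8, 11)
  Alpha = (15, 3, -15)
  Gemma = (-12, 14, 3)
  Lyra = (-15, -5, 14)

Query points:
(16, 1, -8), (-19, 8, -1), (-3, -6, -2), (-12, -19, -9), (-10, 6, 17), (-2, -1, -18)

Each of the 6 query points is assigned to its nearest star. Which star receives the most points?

Quasar

(16, 1, -8) — d² to each: Ursa:766, Quasar:32, Orion:569, Pavo:939, Alpha:54, Gemma:1074, Lyra:1481 → nearest is Quasar
(-19, 8, -1) — d² to each: Ursa:185, Quasar:1355, Orion:1514, Pavo:288, Alpha:1377, Gemma:101, Lyra:410 → nearest is Gemma
(-3, -6, -2) — d² to each: Ursa:386, Quasar:374, Orion:579, Pavo:381, Alpha:574, Gemma:506, Lyra:401 → nearest is Quasar
(-12, -19, -9) — d² to each: Ursa:849, Quasar:1065, Orion:1448, Pavo:1154, Alpha:1249, Gemma:1233, Lyra:734 → nearest is Lyra
(-10, 6, 17) — d² to each: Ursa:800, Quasar:1198, Orion:701, Pavo:49, Alpha:1658, Gemma:264, Lyra:155 → nearest is Pavo
(-2, -1, -18) — d² to each: Ursa:234, Quasar:524, Orion:1361, Pavo:947, Alpha:314, Gemma:766, Lyra:1209 → nearest is Ursa
Tally — Ursa:1, Quasar:2, Pavo:1, Gemma:1, Lyra:1. Quasar captures the most (2).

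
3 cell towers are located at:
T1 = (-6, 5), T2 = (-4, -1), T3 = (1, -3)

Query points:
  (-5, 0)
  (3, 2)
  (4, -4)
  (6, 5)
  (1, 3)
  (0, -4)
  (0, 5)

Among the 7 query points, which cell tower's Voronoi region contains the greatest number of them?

(-5, 0) — d² to each: T1:26, T2:2, T3:45 → nearest is T2
(3, 2) — d² to each: T1:90, T2:58, T3:29 → nearest is T3
(4, -4) — d² to each: T1:181, T2:73, T3:10 → nearest is T3
(6, 5) — d² to each: T1:144, T2:136, T3:89 → nearest is T3
(1, 3) — d² to each: T1:53, T2:41, T3:36 → nearest is T3
(0, -4) — d² to each: T1:117, T2:25, T3:2 → nearest is T3
(0, 5) — d² to each: T1:36, T2:52, T3:65 → nearest is T1
Tally — T1:1, T2:1, T3:5. T3 captures the most (5).

T3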